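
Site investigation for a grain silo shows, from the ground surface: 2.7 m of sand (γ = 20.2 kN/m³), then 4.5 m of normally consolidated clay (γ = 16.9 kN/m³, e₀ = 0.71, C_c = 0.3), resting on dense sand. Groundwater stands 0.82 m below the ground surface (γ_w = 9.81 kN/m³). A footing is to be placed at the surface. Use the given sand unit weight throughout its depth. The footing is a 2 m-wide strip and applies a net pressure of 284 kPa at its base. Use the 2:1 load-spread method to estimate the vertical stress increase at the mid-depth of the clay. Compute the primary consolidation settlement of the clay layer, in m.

Mid-depth of clay below the ground surface: z = 2.7 + 4.5/2 = 4.95 m.
Total vertical stress at mid-clay: σ_v = 20.2×2.7 + 16.9×2.25 = 92.565 kPa.
Pore pressure: u = 9.81×(4.95 − 0.82) = 40.515 kPa.
Initial effective stress: σ'_0 = σ_v − u = 92.565 − 40.515 = 52.05 kPa.
Stress increase at mid-clay by the 2:1 spreading method:
Δσ = qB/(B+z) = 284×2/(2+4.95) = 81.727 kPa
Final effective stress: σ'_f = σ'_0 + Δσ = 52.05 + 81.727 = 133.78 kPa.
Normally consolidated clay, so the full stress increment lies on the virgin compression line:
S_c = C_c·H/(1+e₀)·log₁₀(σ'_f/σ'_0) = 0.3×4.5/(1+0.71)×log₁₀(133.78/52.05)
    = 0.78947 × 0.40997 = 0.3237 m

S_c ≈ 0.324 m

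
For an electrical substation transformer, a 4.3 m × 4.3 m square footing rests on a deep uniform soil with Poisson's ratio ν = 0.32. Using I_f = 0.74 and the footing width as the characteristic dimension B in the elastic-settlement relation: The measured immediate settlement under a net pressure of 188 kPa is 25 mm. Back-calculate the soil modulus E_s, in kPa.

E_s ≈ 21500 kPa

S_e = q·B·(1−ν²)/E_s · I_f  ⇒  E_s = q·B·(1−ν²)·I_f / S_e.
E_s = 188 × 4.3 × 0.8976 × 0.74 / 0.025 = 21480 kPa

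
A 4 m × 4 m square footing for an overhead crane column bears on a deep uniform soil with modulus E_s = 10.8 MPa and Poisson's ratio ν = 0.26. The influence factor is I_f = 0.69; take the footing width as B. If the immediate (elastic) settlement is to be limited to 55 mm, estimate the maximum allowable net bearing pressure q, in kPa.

E_s = 10.8 MPa = 10800 kPa.
S_e = q·B·(1−ν²)/E_s · I_f  ⇒  q = S_e·E_s / (B·(1−ν²)·I_f).
q = 0.055 × 10800 / (4 × 0.9324 × 0.69) = 230.8 kPa

q ≈ 231 kPa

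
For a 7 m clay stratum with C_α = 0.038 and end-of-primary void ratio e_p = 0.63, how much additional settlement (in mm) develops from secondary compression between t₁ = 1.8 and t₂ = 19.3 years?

Secondary compression: S_s = C_α·H/(1+e_p)·log₁₀(t₂/t₁)
S_s = 0.038×7/(1+0.63)×log₁₀(19.3/1.8)
    = 0.1632 × 1.03 = 0.1681 m

S_s ≈ 168 mm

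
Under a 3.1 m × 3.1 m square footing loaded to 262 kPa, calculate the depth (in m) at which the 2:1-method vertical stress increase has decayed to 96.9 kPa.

z ≈ 2 m

2:1 spreading — at depth z the loaded area has grown by z in each plan dimension:
qB²/(B+z)² = Δσ_z ⇒ z = B(√(q/Δσ_z) − 1) = 3.1×(√(262/96.9) − 1) = 1.997 m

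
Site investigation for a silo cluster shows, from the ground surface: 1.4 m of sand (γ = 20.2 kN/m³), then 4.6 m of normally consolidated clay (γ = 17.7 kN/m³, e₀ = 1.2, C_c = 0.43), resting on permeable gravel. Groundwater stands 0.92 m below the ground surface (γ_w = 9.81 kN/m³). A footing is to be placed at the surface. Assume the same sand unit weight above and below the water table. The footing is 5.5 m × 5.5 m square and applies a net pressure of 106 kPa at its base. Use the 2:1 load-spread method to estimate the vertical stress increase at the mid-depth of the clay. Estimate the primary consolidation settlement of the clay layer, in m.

Mid-depth of clay below the ground surface: z = 1.4 + 4.6/2 = 3.7 m.
Total vertical stress at mid-clay: σ_v = 20.2×1.4 + 17.7×2.3 = 68.99 kPa.
Pore pressure: u = 9.81×(3.7 − 0.92) = 27.272 kPa.
Initial effective stress: σ'_0 = σ_v − u = 68.99 − 27.272 = 41.718 kPa.
Stress increase at mid-clay by the 2:1 spreading method:
Δσ = qBL/((B+z)(L+z)) = 106×5.5×5.5/((5.5+3.7)(5.5+3.7)) = 37.884 kPa
Final effective stress: σ'_f = σ'_0 + Δσ = 41.718 + 37.884 = 79.602 kPa.
Normally consolidated clay, so the full stress increment lies on the virgin compression line:
S_c = C_c·H/(1+e₀)·log₁₀(σ'_f/σ'_0) = 0.43×4.6/(1+1.2)×log₁₀(79.602/41.718)
    = 0.89909 × 0.2806 = 0.2523 m

S_c ≈ 0.252 m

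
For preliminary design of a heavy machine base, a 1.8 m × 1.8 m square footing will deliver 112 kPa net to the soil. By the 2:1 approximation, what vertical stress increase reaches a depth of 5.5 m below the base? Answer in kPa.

Δσ_z ≈ 6.81 kPa

By the 2:1 method the load spreads at 1 horizontal : 2 vertical, so at depth z the loaded area has grown by z in each plan dimension:
Δσ = qBL/((B+z)(L+z)) = 112×1.8×1.8/((1.8+5.5)(1.8+5.5)) = 6.8095 kPa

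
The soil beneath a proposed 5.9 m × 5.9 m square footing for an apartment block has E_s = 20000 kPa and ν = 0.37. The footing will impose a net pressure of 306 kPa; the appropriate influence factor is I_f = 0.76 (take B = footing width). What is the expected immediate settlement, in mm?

Immediate (elastic) settlement: S_e = q·B·(1−ν²)/E_s · I_f.
S_e = 306 × 5.9 × (1 − 0.37²) / 20000 × 0.76
    = 306 × 5.9 × 0.8631 / 20000 × 0.76
    = 0.05921 m = 59.21 mm

S_e ≈ 59.2 mm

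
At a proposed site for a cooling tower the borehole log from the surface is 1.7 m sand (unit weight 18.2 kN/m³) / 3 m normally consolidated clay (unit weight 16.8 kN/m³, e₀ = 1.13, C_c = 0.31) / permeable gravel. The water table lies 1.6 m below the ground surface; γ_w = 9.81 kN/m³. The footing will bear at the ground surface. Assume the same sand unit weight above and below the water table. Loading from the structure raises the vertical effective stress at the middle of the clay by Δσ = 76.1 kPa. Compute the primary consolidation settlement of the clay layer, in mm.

S_c ≈ 201 mm

Mid-depth of clay below the ground surface: z = 1.7 + 3/2 = 3.2 m.
Total vertical stress at mid-clay: σ_v = 18.2×1.7 + 16.8×1.5 = 56.14 kPa.
Pore pressure: u = 9.81×(3.2 − 1.6) = 15.696 kPa.
Initial effective stress: σ'_0 = σ_v − u = 56.14 − 15.696 = 40.444 kPa.
Final effective stress: σ'_f = σ'_0 + Δσ = 40.444 + 76.1 = 116.54 kPa.
Normally consolidated clay, so the full stress increment lies on the virgin compression line:
S_c = C_c·H/(1+e₀)·log₁₀(σ'_f/σ'_0) = 0.31×3/(1+1.13)×log₁₀(116.54/40.444)
    = 0.43662 × 0.45962 = 0.2007 m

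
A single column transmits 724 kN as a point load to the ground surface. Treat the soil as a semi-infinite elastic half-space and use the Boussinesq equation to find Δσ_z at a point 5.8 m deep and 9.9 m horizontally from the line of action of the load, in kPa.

Δσ_z ≈ 0.339 kPa

Boussinesq vertical stress below a point load on an elastic half-space:
Δσ_z = 3P/(2πz²) · [1 + (r/z)²]^(−5/2)
r/z = 9.9/5.8 = 1.7069; [1+(r/z)²]^(−5/2) = 0.033006.
Δσ_z = 3×724/(2π×5.8²) × 0.033006 = 10.276 × 0.033006 = 0.3392 kPa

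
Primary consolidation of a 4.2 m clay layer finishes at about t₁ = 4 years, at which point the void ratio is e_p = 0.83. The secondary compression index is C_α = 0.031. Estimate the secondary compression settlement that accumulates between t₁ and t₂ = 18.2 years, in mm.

S_s ≈ 46.8 mm

Secondary compression: S_s = C_α·H/(1+e_p)·log₁₀(t₂/t₁)
S_s = 0.031×4.2/(1+0.83)×log₁₀(18.2/4)
    = 0.07115 × 0.658 = 0.04682 m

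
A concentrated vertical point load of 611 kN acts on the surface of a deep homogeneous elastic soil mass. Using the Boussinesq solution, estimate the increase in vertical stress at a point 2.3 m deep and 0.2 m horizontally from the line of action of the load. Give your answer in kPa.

Boussinesq vertical stress below a point load on an elastic half-space:
Δσ_z = 3P/(2πz²) · [1 + (r/z)²]^(−5/2)
r/z = 0.2/2.3 = 0.086957; [1+(r/z)²]^(−5/2) = 0.98134.
Δσ_z = 3×611/(2π×2.3²) × 0.98134 = 55.148 × 0.98134 = 54.12 kPa

Δσ_z ≈ 54.1 kPa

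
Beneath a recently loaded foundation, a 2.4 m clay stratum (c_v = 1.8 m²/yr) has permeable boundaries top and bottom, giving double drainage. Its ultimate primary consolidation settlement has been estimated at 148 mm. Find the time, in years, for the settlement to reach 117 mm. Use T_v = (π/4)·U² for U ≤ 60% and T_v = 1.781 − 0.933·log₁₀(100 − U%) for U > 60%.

t ≈ 0.439 years

Drainage path length: H_d = H/2 = 1.2 m (double drainage).
U = S(t)/S_ult = 117/148 = 0.7905.
U > 60%: T_v = 1.781 − 0.933·log₁₀(100 − 79.054) = 0.54841.
t = T_v·H_d²/c_v = 0.54841×1.2²/1.8 = 0.4387 years.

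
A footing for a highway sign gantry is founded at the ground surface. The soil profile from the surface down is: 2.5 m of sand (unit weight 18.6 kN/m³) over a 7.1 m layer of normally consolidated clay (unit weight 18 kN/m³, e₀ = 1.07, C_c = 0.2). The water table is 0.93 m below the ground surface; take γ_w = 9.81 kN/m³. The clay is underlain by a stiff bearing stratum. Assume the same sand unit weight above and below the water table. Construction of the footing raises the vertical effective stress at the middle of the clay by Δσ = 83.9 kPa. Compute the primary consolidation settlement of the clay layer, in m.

S_c ≈ 0.26 m

Mid-depth of clay below the ground surface: z = 2.5 + 7.1/2 = 6.05 m.
Total vertical stress at mid-clay: σ_v = 18.6×2.5 + 18×3.55 = 110.4 kPa.
Pore pressure: u = 9.81×(6.05 − 0.93) = 50.227 kPa.
Initial effective stress: σ'_0 = σ_v − u = 110.4 − 50.227 = 60.173 kPa.
Final effective stress: σ'_f = σ'_0 + Δσ = 60.173 + 83.9 = 144.07 kPa.
Normally consolidated clay, so the full stress increment lies on the virgin compression line:
S_c = C_c·H/(1+e₀)·log₁₀(σ'_f/σ'_0) = 0.2×7.1/(1+1.07)×log₁₀(144.07/60.173)
    = 0.68599 × 0.37917 = 0.2601 m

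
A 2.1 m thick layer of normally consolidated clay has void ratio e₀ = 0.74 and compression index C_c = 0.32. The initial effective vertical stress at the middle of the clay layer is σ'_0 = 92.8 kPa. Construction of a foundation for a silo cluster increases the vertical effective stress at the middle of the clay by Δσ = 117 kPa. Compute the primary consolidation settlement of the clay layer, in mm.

Final effective stress: σ'_f = σ'_0 + Δσ = 92.8 + 117 = 209.8 kPa.
Normally consolidated clay, so the full stress increment lies on the virgin compression line:
S_c = C_c·H/(1+e₀)·log₁₀(σ'_f/σ'_0) = 0.32×2.1/(1+0.74)×log₁₀(209.8/92.8)
    = 0.38621 × 0.35426 = 0.1368 m

S_c ≈ 137 mm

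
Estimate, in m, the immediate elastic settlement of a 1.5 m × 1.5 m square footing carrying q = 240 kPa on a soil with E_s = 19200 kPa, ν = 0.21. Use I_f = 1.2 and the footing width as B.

S_e ≈ 0.0215 m

Immediate (elastic) settlement: S_e = q·B·(1−ν²)/E_s · I_f.
S_e = 240 × 1.5 × (1 − 0.21²) / 19200 × 1.2
    = 240 × 1.5 × 0.9559 / 19200 × 1.2
    = 0.02151 m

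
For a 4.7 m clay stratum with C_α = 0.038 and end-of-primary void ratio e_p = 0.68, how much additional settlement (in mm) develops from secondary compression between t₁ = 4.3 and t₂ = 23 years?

Secondary compression: S_s = C_α·H/(1+e_p)·log₁₀(t₂/t₁)
S_s = 0.038×4.7/(1+0.68)×log₁₀(23/4.3)
    = 0.1063 × 0.7283 = 0.07742 m

S_s ≈ 77.4 mm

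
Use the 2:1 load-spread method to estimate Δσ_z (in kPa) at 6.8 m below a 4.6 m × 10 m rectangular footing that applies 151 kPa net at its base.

By the 2:1 method the load spreads at 1 horizontal : 2 vertical, so at depth z the loaded area has grown by z in each plan dimension:
Δσ = qBL/((B+z)(L+z)) = 151×4.6×10/((4.6+6.8)(10+6.8)) = 36.268 kPa

Δσ_z ≈ 36.3 kPa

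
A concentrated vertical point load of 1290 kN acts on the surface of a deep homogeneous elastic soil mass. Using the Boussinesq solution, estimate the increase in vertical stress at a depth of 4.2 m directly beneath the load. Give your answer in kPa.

Boussinesq vertical stress below a point load on an elastic half-space:
Δσ_z = 3P/(2πz²) · [1 + (r/z)²]^(−5/2)
r/z = 0/4.2 = 0; [1+(r/z)²]^(−5/2) = 1.
Δσ_z = 3×1290/(2π×4.2²) × 1 = 34.917 × 1 = 34.92 kPa

Δσ_z ≈ 34.9 kPa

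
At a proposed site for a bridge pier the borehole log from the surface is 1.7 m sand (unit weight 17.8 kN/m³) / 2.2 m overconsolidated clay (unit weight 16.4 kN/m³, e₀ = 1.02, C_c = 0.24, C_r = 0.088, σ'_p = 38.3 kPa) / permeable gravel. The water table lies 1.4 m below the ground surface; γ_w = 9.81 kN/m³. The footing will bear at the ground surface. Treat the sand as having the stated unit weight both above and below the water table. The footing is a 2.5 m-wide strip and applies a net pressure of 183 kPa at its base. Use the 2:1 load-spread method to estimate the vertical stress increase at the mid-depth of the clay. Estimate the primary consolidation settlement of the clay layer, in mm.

S_c ≈ 135 mm

Mid-depth of clay below the ground surface: z = 1.7 + 2.2/2 = 2.8 m.
Total vertical stress at mid-clay: σ_v = 17.8×1.7 + 16.4×1.1 = 48.3 kPa.
Pore pressure: u = 9.81×(2.8 − 1.4) = 13.734 kPa.
Initial effective stress: σ'_0 = σ_v − u = 48.3 − 13.734 = 34.566 kPa.
Stress increase at mid-clay by the 2:1 spreading method:
Δσ = qB/(B+z) = 183×2.5/(2.5+2.8) = 86.321 kPa
Final effective stress: σ'_f = 34.566 + 86.321 = 120.89 kPa.
σ'_f = 120.89 > σ'_p = 38.3 kPa, so the stress path crosses the preconsolidation pressure — recompression up to σ'_p, then virgin compression beyond:
S_c = H/(1+e₀)·[C_r·log₁₀(σ'_p/σ'_0) + C_c·log₁₀(σ'_f/σ'_p)]
    = 2.2/2.02 × [0.088×log₁₀(38.3/34.566) + 0.24×log₁₀(120.89/38.3)]
    = 1.0891 × [0.0039204 + 0.11981] = 0.1348 m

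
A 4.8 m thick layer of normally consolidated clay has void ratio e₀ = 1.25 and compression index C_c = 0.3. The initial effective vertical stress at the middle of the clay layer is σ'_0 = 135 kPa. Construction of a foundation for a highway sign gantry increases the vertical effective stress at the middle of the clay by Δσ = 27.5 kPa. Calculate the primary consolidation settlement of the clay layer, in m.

S_c ≈ 0.0515 m

Final effective stress: σ'_f = σ'_0 + Δσ = 135 + 27.5 = 162.5 kPa.
Normally consolidated clay, so the full stress increment lies on the virgin compression line:
S_c = C_c·H/(1+e₀)·log₁₀(σ'_f/σ'_0) = 0.3×4.8/(1+1.25)×log₁₀(162.5/135)
    = 0.64 × 0.08052 = 0.05153 m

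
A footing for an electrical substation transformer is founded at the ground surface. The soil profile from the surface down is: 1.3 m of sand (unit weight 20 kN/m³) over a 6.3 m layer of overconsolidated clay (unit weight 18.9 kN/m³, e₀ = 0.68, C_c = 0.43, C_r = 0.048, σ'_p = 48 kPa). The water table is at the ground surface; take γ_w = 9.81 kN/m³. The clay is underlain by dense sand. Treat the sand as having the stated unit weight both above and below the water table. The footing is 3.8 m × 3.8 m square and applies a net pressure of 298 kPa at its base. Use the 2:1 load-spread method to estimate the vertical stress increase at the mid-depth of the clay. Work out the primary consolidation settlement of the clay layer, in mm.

S_c ≈ 560 mm

Mid-depth of clay below the ground surface: z = 1.3 + 6.3/2 = 4.45 m.
Total vertical stress at mid-clay: σ_v = 20×1.3 + 18.9×3.15 = 85.535 kPa.
Pore pressure: u = 9.81×(4.45 − 0) = 43.655 kPa.
Initial effective stress: σ'_0 = σ_v − u = 85.535 − 43.655 = 41.88 kPa.
Stress increase at mid-clay by the 2:1 spreading method:
Δσ = qBL/((B+z)(L+z)) = 298×3.8×3.8/((3.8+4.45)(3.8+4.45)) = 63.223 kPa
Final effective stress: σ'_f = 41.88 + 63.223 = 105.1 kPa.
σ'_f = 105.1 > σ'_p = 48 kPa, so the stress path crosses the preconsolidation pressure — recompression up to σ'_p, then virgin compression beyond:
S_c = H/(1+e₀)·[C_r·log₁₀(σ'_p/σ'_0) + C_c·log₁₀(σ'_f/σ'_p)]
    = 6.3/1.68 × [0.048×log₁₀(48/41.88) + 0.43×log₁₀(105.1/48)]
    = 3.75 × [0.0028433 + 0.14636] = 0.5595 m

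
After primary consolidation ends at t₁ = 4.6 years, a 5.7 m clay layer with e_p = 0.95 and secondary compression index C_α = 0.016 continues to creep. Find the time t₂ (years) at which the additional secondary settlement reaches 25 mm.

t₂ ≈ 15.8 years

S_s = C_α·H/(1+e_p)·log₁₀(t₂/t₁) ⇒ log₁₀(t₂/t₁) = S_s·(1+e_p)/(C_α·H).
log₁₀(t₂/t₁) = 0.025 × (1+0.95) / (0.016×5.7) = 0.5345
t₂ = t₁ × 10^0.5345 = 4.6 × 3.424 = 15.75 years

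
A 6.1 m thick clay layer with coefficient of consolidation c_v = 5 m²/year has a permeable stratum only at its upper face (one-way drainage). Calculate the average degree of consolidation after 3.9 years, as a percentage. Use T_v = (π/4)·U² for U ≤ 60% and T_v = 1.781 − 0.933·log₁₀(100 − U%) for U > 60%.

U ≈ 77.8 %

Drainage path length: H_d = H = 6.1 m (single drainage).
T_v = c_v·t/H_d² = 5×3.9/6.1² = 0.52405.
T_v = 0.52405 corresponds to the U > 60% branch:
U = 1 − 10^((1.781 − T_v)/0.933)/100 = 0.7776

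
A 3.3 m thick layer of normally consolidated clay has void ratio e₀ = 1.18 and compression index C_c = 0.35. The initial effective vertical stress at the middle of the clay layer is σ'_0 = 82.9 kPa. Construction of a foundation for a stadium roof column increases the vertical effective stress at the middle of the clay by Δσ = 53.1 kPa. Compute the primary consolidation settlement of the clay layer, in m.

S_c ≈ 0.114 m

Final effective stress: σ'_f = σ'_0 + Δσ = 82.9 + 53.1 = 136 kPa.
Normally consolidated clay, so the full stress increment lies on the virgin compression line:
S_c = C_c·H/(1+e₀)·log₁₀(σ'_f/σ'_0) = 0.35×3.3/(1+1.18)×log₁₀(136/82.9)
    = 0.52982 × 0.21498 = 0.1139 m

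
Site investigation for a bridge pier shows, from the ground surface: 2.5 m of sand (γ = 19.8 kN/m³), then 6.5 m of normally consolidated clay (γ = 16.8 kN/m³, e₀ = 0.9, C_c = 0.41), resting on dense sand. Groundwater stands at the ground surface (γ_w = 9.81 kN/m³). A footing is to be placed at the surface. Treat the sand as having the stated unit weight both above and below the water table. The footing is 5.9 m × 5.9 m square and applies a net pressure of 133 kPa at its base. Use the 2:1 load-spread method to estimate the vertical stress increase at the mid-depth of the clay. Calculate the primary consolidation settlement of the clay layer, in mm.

Mid-depth of clay below the ground surface: z = 2.5 + 6.5/2 = 5.75 m.
Total vertical stress at mid-clay: σ_v = 19.8×2.5 + 16.8×3.25 = 104.1 kPa.
Pore pressure: u = 9.81×(5.75 − 0) = 56.408 kPa.
Initial effective stress: σ'_0 = σ_v − u = 104.1 − 56.408 = 47.692 kPa.
Stress increase at mid-clay by the 2:1 spreading method:
Δσ = qBL/((B+z)(L+z)) = 133×5.9×5.9/((5.9+5.75)(5.9+5.75)) = 34.112 kPa
Final effective stress: σ'_f = σ'_0 + Δσ = 47.692 + 34.112 = 81.804 kPa.
Normally consolidated clay, so the full stress increment lies on the virgin compression line:
S_c = C_c·H/(1+e₀)·log₁₀(σ'_f/σ'_0) = 0.41×6.5/(1+0.9)×log₁₀(81.804/47.692)
    = 1.4026 × 0.23433 = 0.3287 m

S_c ≈ 329 mm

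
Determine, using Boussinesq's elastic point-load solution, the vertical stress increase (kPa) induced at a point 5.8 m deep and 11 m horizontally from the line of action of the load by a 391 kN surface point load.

Δσ_z ≈ 0.122 kPa

Boussinesq vertical stress below a point load on an elastic half-space:
Δσ_z = 3P/(2πz²) · [1 + (r/z)²]^(−5/2)
r/z = 11/5.8 = 1.8966; [1+(r/z)²]^(−5/2) = 0.022072.
Δσ_z = 3×391/(2π×5.8²) × 0.022072 = 5.5496 × 0.022072 = 0.1225 kPa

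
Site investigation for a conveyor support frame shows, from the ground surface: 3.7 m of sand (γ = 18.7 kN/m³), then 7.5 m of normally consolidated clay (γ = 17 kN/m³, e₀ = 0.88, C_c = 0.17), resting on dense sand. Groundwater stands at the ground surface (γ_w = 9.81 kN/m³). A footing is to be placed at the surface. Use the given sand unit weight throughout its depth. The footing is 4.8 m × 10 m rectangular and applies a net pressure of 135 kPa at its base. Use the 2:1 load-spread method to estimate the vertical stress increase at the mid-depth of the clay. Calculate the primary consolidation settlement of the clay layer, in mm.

Mid-depth of clay below the ground surface: z = 3.7 + 7.5/2 = 7.45 m.
Total vertical stress at mid-clay: σ_v = 18.7×3.7 + 17×3.75 = 132.94 kPa.
Pore pressure: u = 9.81×(7.45 − 0) = 73.085 kPa.
Initial effective stress: σ'_0 = σ_v − u = 132.94 − 73.085 = 59.855 kPa.
Stress increase at mid-clay by the 2:1 spreading method:
Δσ = qBL/((B+z)(L+z)) = 135×4.8×10/((4.8+7.45)(10+7.45)) = 30.314 kPa
Final effective stress: σ'_f = σ'_0 + Δσ = 59.855 + 30.314 = 90.169 kPa.
Normally consolidated clay, so the full stress increment lies on the virgin compression line:
S_c = C_c·H/(1+e₀)·log₁₀(σ'_f/σ'_0) = 0.17×7.5/(1+0.88)×log₁₀(90.169/59.855)
    = 0.67819 × 0.17796 = 0.1207 m

S_c ≈ 121 mm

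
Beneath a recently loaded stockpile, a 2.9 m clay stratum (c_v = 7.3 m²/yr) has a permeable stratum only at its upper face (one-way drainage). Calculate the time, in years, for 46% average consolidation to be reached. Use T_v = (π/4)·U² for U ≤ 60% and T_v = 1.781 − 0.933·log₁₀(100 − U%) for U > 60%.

t ≈ 0.191 years

Drainage path length: H_d = H = 2.9 m (single drainage).
U ≤ 60%: T_v = (π/4)·U² = (π/4)×0.46² = 0.16619.
t = T_v·H_d²/c_v = 0.16619×2.9²/7.3 = 0.1915 years.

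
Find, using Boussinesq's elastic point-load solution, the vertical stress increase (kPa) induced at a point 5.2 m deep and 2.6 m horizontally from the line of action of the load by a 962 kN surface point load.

Boussinesq vertical stress below a point load on an elastic half-space:
Δσ_z = 3P/(2πz²) · [1 + (r/z)²]^(−5/2)
r/z = 2.6/5.2 = 0.5; [1+(r/z)²]^(−5/2) = 0.57243.
Δσ_z = 3×962/(2π×5.2²) × 0.57243 = 16.987 × 0.57243 = 9.724 kPa

Δσ_z ≈ 9.72 kPa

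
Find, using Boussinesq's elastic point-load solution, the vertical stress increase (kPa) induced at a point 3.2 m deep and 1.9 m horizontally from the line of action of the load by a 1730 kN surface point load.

Δσ_z ≈ 37.9 kPa

Boussinesq vertical stress below a point load on an elastic half-space:
Δσ_z = 3P/(2πz²) · [1 + (r/z)²]^(−5/2)
r/z = 1.9/3.2 = 0.59375; [1+(r/z)²]^(−5/2) = 0.47003.
Δσ_z = 3×1730/(2π×3.2²) × 0.47003 = 80.665 × 0.47003 = 37.91 kPa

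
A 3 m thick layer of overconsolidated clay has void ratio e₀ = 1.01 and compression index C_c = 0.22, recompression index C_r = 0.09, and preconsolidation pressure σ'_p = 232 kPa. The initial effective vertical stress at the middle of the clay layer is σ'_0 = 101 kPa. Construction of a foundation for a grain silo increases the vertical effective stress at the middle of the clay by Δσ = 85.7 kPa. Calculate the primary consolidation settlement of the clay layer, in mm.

S_c ≈ 35.8 mm

Final effective stress: σ'_f = 101 + 85.7 = 186.7 kPa.
σ'_f = 186.7 ≤ σ'_p = 232 kPa, so the clay remains overconsolidated and only the recompression index applies:
S_c = C_r·H/(1+e₀)·log₁₀(σ'_f/σ'_0) = 0.09×3/2.01×log₁₀(186.7/101)
    = 0.13432 × 0.26682 = 0.03584 m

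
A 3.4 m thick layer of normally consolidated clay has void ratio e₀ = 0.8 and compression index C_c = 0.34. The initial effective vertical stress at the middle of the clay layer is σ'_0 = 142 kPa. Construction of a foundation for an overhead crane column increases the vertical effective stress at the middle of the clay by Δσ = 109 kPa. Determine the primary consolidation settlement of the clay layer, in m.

Final effective stress: σ'_f = σ'_0 + Δσ = 142 + 109 = 251 kPa.
Normally consolidated clay, so the full stress increment lies on the virgin compression line:
S_c = C_c·H/(1+e₀)·log₁₀(σ'_f/σ'_0) = 0.34×3.4/(1+0.8)×log₁₀(251/142)
    = 0.64222 × 0.24739 = 0.1589 m

S_c ≈ 0.159 m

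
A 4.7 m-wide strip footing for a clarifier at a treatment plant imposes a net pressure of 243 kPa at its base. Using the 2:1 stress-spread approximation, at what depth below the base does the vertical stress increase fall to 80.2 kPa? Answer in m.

z ≈ 9.54 m

2:1 spreading — at depth z the loaded area has grown by z in each plan dimension:
qB/(B+z) = Δσ_z ⇒ z = qB/Δσ_z − B = 243×4.7/80.2 − 4.7 = 9.541 m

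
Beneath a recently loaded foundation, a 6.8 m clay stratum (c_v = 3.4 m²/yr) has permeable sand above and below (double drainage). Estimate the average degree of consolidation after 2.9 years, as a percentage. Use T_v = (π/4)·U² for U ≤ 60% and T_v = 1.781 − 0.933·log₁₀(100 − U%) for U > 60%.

Drainage path length: H_d = H/2 = 3.4 m (double drainage).
T_v = c_v·t/H_d² = 3.4×2.9/3.4² = 0.85294.
T_v = 0.85294 corresponds to the U > 60% branch:
U = 1 − 10^((1.781 − T_v)/0.933)/100 = 0.9012

U ≈ 90.1 %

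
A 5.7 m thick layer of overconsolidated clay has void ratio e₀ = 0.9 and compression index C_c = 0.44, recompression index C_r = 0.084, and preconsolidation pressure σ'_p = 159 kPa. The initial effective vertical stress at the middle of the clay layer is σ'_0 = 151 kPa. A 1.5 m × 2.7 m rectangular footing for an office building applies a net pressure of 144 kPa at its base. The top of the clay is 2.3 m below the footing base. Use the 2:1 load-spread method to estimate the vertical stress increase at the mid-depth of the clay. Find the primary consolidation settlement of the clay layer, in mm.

Mid-depth of clay below the footing base: z = 2.3 + 5.7/2 = 5.15 m.
Stress increase at mid-clay by the 2:1 spreading method:
Δσ = qBL/((B+z)(L+z)) = 144×1.5×2.7/((1.5+5.15)(2.7+5.15)) = 11.172 kPa
Final effective stress: σ'_f = 151 + 11.172 = 162.17 kPa.
σ'_f = 162.17 > σ'_p = 159 kPa, so the stress path crosses the preconsolidation pressure — recompression up to σ'_p, then virgin compression beyond:
S_c = H/(1+e₀)·[C_r·log₁₀(σ'_p/σ'_0) + C_c·log₁₀(σ'_f/σ'_p)]
    = 5.7/1.9 × [0.084×log₁₀(159/151) + 0.44×log₁₀(162.17/159)]
    = 3 × [0.0018833 + 0.0037723] = 0.01697 m

S_c ≈ 17 mm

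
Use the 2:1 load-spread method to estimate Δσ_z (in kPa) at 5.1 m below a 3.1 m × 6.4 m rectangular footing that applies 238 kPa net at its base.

Δσ_z ≈ 50.1 kPa

By the 2:1 method the load spreads at 1 horizontal : 2 vertical, so at depth z the loaded area has grown by z in each plan dimension:
Δσ = qBL/((B+z)(L+z)) = 238×3.1×6.4/((3.1+5.1)(6.4+5.1)) = 50.073 kPa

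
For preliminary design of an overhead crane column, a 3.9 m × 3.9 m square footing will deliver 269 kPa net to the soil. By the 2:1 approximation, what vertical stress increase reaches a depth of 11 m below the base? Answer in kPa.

Δσ_z ≈ 18.4 kPa

By the 2:1 method the load spreads at 1 horizontal : 2 vertical, so at depth z the loaded area has grown by z in each plan dimension:
Δσ = qBL/((B+z)(L+z)) = 269×3.9×3.9/((3.9+11)(3.9+11)) = 18.429 kPa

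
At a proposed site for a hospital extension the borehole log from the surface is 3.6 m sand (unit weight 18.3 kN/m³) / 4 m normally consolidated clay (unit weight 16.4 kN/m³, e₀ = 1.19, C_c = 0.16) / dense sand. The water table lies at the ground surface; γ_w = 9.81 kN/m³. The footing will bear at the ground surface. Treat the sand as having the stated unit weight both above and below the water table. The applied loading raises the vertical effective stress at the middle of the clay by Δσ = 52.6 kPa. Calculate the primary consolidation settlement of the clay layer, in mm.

S_c ≈ 100 mm

Mid-depth of clay below the ground surface: z = 3.6 + 4/2 = 5.6 m.
Total vertical stress at mid-clay: σ_v = 18.3×3.6 + 16.4×2 = 98.68 kPa.
Pore pressure: u = 9.81×(5.6 − 0) = 54.936 kPa.
Initial effective stress: σ'_0 = σ_v − u = 98.68 − 54.936 = 43.744 kPa.
Final effective stress: σ'_f = σ'_0 + Δσ = 43.744 + 52.6 = 96.344 kPa.
Normally consolidated clay, so the full stress increment lies on the virgin compression line:
S_c = C_c·H/(1+e₀)·log₁₀(σ'_f/σ'_0) = 0.16×4/(1+1.19)×log₁₀(96.344/43.744)
    = 0.29224 × 0.34291 = 0.1002 m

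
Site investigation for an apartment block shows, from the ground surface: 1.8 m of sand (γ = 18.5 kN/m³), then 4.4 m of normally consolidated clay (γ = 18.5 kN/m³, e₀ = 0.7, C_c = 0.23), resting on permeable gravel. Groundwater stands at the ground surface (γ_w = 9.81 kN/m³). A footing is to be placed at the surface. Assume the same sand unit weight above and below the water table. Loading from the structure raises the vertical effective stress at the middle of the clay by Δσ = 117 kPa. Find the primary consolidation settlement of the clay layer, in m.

S_c ≈ 0.381 m

Mid-depth of clay below the ground surface: z = 1.8 + 4.4/2 = 4 m.
Total vertical stress at mid-clay: σ_v = 18.5×1.8 + 18.5×2.2 = 74 kPa.
Pore pressure: u = 9.81×(4 − 0) = 39.24 kPa.
Initial effective stress: σ'_0 = σ_v − u = 74 − 39.24 = 34.76 kPa.
Final effective stress: σ'_f = σ'_0 + Δσ = 34.76 + 117 = 151.76 kPa.
Normally consolidated clay, so the full stress increment lies on the virgin compression line:
S_c = C_c·H/(1+e₀)·log₁₀(σ'_f/σ'_0) = 0.23×4.4/(1+0.7)×log₁₀(151.76/34.76)
    = 0.59529 × 0.64008 = 0.381 m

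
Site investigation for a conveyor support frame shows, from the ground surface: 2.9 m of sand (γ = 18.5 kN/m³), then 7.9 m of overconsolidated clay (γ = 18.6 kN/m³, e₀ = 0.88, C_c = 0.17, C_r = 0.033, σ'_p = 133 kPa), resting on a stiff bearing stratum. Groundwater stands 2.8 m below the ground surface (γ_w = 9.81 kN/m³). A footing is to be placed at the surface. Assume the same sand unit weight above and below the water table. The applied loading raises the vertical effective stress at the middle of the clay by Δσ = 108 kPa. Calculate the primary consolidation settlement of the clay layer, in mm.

S_c ≈ 145 mm

Mid-depth of clay below the ground surface: z = 2.9 + 7.9/2 = 6.85 m.
Total vertical stress at mid-clay: σ_v = 18.5×2.9 + 18.6×3.95 = 127.12 kPa.
Pore pressure: u = 9.81×(6.85 − 2.8) = 39.73 kPa.
Initial effective stress: σ'_0 = σ_v − u = 127.12 − 39.73 = 87.39 kPa.
Final effective stress: σ'_f = 87.39 + 108 = 195.39 kPa.
σ'_f = 195.39 > σ'_p = 133 kPa, so the stress path crosses the preconsolidation pressure — recompression up to σ'_p, then virgin compression beyond:
S_c = H/(1+e₀)·[C_r·log₁₀(σ'_p/σ'_0) + C_c·log₁₀(σ'_f/σ'_p)]
    = 7.9/1.88 × [0.033×log₁₀(133/87.39) + 0.17×log₁₀(195.39/133)]
    = 4.2021 × [0.0060189 + 0.028399] = 0.1446 m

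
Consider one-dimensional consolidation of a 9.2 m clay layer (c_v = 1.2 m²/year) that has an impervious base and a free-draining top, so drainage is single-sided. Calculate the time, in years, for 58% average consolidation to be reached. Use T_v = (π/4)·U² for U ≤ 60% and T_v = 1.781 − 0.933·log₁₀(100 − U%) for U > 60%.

t ≈ 18.6 years

Drainage path length: H_d = H = 9.2 m (single drainage).
U ≤ 60%: T_v = (π/4)·U² = (π/4)×0.58² = 0.26421.
t = T_v·H_d²/c_v = 0.26421×9.2²/1.2 = 18.64 years.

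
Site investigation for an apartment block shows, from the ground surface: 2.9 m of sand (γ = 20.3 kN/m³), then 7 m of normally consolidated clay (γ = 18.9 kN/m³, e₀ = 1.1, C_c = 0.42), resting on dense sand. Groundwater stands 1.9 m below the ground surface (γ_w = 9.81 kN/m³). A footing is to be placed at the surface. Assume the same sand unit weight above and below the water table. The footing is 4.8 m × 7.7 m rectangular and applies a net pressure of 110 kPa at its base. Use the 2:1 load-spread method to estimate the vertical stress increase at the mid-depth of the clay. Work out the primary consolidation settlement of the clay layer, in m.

Mid-depth of clay below the ground surface: z = 2.9 + 7/2 = 6.4 m.
Total vertical stress at mid-clay: σ_v = 20.3×2.9 + 18.9×3.5 = 125.02 kPa.
Pore pressure: u = 9.81×(6.4 − 1.9) = 44.145 kPa.
Initial effective stress: σ'_0 = σ_v − u = 125.02 − 44.145 = 80.875 kPa.
Stress increase at mid-clay by the 2:1 spreading method:
Δσ = qBL/((B+z)(L+z)) = 110×4.8×7.7/((4.8+6.4)(7.7+6.4)) = 25.745 kPa
Final effective stress: σ'_f = σ'_0 + Δσ = 80.875 + 25.745 = 106.62 kPa.
Normally consolidated clay, so the full stress increment lies on the virgin compression line:
S_c = C_c·H/(1+e₀)·log₁₀(σ'_f/σ'_0) = 0.42×7/(1+1.1)×log₁₀(106.62/80.875)
    = 1.4 × 0.12002 = 0.168 m

S_c ≈ 0.168 m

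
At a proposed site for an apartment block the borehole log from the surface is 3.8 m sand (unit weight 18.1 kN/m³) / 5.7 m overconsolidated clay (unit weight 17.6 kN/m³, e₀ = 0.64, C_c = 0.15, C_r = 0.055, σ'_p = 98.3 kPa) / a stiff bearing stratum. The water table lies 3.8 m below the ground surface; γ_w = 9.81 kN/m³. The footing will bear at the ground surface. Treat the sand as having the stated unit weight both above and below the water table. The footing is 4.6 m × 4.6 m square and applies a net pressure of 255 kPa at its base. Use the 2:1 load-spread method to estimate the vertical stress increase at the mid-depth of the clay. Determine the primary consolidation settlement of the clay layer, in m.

Mid-depth of clay below the ground surface: z = 3.8 + 5.7/2 = 6.65 m.
Total vertical stress at mid-clay: σ_v = 18.1×3.8 + 17.6×2.85 = 118.94 kPa.
Pore pressure: u = 9.81×(6.65 − 3.8) = 27.959 kPa.
Initial effective stress: σ'_0 = σ_v − u = 118.94 − 27.959 = 90.981 kPa.
Stress increase at mid-clay by the 2:1 spreading method:
Δσ = qBL/((B+z)(L+z)) = 255×4.6×4.6/((4.6+6.65)(4.6+6.65)) = 42.633 kPa
Final effective stress: σ'_f = 90.981 + 42.633 = 133.61 kPa.
σ'_f = 133.61 > σ'_p = 98.3 kPa, so the stress path crosses the preconsolidation pressure — recompression up to σ'_p, then virgin compression beyond:
S_c = H/(1+e₀)·[C_r·log₁₀(σ'_p/σ'_0) + C_c·log₁₀(σ'_f/σ'_p)]
    = 5.7/1.64 × [0.055×log₁₀(98.3/90.981) + 0.15×log₁₀(133.61/98.3)]
    = 3.4756 × [0.0018482 + 0.019993] = 0.07591 m

S_c ≈ 0.0759 m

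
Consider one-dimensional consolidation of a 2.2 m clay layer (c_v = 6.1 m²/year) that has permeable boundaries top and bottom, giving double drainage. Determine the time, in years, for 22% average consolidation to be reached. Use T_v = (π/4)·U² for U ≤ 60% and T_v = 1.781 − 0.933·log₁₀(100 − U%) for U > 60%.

Drainage path length: H_d = H/2 = 1.1 m (double drainage).
U ≤ 60%: T_v = (π/4)·U² = (π/4)×0.22² = 0.038013.
t = T_v·H_d²/c_v = 0.038013×1.1²/6.1 = 0.00754 years.

t ≈ 0.00754 years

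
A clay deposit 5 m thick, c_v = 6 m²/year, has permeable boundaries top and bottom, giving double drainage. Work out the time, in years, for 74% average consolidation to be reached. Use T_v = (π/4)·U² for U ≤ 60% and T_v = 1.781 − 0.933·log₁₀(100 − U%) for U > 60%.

Drainage path length: H_d = H/2 = 2.5 m (double drainage).
U > 60%: T_v = 1.781 − 0.933·log₁₀(100 − 74) = 0.46083.
t = T_v·H_d²/c_v = 0.46083×2.5²/6 = 0.48 years.

t ≈ 0.48 years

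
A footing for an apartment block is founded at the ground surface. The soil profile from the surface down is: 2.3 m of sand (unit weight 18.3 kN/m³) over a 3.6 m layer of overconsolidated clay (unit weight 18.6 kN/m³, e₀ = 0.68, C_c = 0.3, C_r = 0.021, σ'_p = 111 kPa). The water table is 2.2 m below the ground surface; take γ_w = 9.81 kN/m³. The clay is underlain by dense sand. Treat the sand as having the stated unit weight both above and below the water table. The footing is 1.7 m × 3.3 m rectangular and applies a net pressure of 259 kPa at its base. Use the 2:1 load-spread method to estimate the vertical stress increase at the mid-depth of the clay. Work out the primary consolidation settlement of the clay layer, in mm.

S_c ≈ 9.12 mm

Mid-depth of clay below the ground surface: z = 2.3 + 3.6/2 = 4.1 m.
Total vertical stress at mid-clay: σ_v = 18.3×2.3 + 18.6×1.8 = 75.57 kPa.
Pore pressure: u = 9.81×(4.1 − 2.2) = 18.639 kPa.
Initial effective stress: σ'_0 = σ_v − u = 75.57 − 18.639 = 56.931 kPa.
Stress increase at mid-clay by the 2:1 spreading method:
Δσ = qBL/((B+z)(L+z)) = 259×1.7×3.3/((1.7+4.1)(3.3+4.1)) = 33.853 kPa
Final effective stress: σ'_f = 56.931 + 33.853 = 90.784 kPa.
σ'_f = 90.784 ≤ σ'_p = 111 kPa, so the clay remains overconsolidated and only the recompression index applies:
S_c = C_r·H/(1+e₀)·log₁₀(σ'_f/σ'_0) = 0.021×3.6/1.68×log₁₀(90.784/56.931)
    = 0.045001 × 0.20266 = 0.00912 m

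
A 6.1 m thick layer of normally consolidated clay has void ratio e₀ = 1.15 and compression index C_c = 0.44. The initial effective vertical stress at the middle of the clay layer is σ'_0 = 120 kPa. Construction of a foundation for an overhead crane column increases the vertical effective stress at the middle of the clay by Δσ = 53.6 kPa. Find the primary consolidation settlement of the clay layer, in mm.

Final effective stress: σ'_f = σ'_0 + Δσ = 120 + 53.6 = 173.6 kPa.
Normally consolidated clay, so the full stress increment lies on the virgin compression line:
S_c = C_c·H/(1+e₀)·log₁₀(σ'_f/σ'_0) = 0.44×6.1/(1+1.15)×log₁₀(173.6/120)
    = 1.2484 × 0.16037 = 0.2002 m

S_c ≈ 200 mm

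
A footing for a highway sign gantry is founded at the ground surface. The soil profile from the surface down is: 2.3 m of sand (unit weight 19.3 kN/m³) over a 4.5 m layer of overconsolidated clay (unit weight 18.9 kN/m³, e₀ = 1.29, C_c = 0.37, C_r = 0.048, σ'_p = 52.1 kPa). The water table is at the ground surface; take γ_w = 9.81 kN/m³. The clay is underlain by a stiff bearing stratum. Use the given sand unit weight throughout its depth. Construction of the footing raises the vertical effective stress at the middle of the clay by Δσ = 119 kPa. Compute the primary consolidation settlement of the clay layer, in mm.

Mid-depth of clay below the ground surface: z = 2.3 + 4.5/2 = 4.55 m.
Total vertical stress at mid-clay: σ_v = 19.3×2.3 + 18.9×2.25 = 86.915 kPa.
Pore pressure: u = 9.81×(4.55 − 0) = 44.636 kPa.
Initial effective stress: σ'_0 = σ_v − u = 86.915 − 44.636 = 42.279 kPa.
Final effective stress: σ'_f = 42.279 + 119 = 161.28 kPa.
σ'_f = 161.28 > σ'_p = 52.1 kPa, so the stress path crosses the preconsolidation pressure — recompression up to σ'_p, then virgin compression beyond:
S_c = H/(1+e₀)·[C_r·log₁₀(σ'_p/σ'_0) + C_c·log₁₀(σ'_f/σ'_p)]
    = 4.5/2.29 × [0.048×log₁₀(52.1/42.279) + 0.37×log₁₀(161.28/52.1)]
    = 1.9651 × [0.0043542 + 0.18157] = 0.3654 m

S_c ≈ 365 mm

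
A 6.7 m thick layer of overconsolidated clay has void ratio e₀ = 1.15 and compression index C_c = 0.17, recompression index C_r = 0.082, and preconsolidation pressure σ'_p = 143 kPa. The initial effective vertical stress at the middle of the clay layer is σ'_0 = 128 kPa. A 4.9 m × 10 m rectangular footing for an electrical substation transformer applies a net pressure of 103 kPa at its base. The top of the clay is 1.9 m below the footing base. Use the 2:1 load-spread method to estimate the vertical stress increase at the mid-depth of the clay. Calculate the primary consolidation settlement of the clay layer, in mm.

Mid-depth of clay below the footing base: z = 1.9 + 6.7/2 = 5.25 m.
Stress increase at mid-clay by the 2:1 spreading method:
Δσ = qBL/((B+z)(L+z)) = 103×4.9×10/((4.9+5.25)(10+5.25)) = 32.606 kPa
Final effective stress: σ'_f = 128 + 32.606 = 160.61 kPa.
σ'_f = 160.61 > σ'_p = 143 kPa, so the stress path crosses the preconsolidation pressure — recompression up to σ'_p, then virgin compression beyond:
S_c = H/(1+e₀)·[C_r·log₁₀(σ'_p/σ'_0) + C_c·log₁₀(σ'_f/σ'_p)]
    = 6.7/2.15 × [0.082×log₁₀(143/128) + 0.17×log₁₀(160.61/143)]
    = 3.1163 × [0.0039463 + 0.0085742] = 0.03902 m

S_c ≈ 39 mm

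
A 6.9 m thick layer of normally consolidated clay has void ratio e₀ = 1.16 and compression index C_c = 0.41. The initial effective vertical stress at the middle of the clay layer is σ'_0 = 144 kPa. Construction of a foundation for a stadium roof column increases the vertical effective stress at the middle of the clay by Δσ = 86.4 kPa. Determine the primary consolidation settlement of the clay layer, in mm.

Final effective stress: σ'_f = σ'_0 + Δσ = 144 + 86.4 = 230.4 kPa.
Normally consolidated clay, so the full stress increment lies on the virgin compression line:
S_c = C_c·H/(1+e₀)·log₁₀(σ'_f/σ'_0) = 0.41×6.9/(1+1.16)×log₁₀(230.4/144)
    = 1.3097 × 0.20412 = 0.2673 m

S_c ≈ 267 mm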